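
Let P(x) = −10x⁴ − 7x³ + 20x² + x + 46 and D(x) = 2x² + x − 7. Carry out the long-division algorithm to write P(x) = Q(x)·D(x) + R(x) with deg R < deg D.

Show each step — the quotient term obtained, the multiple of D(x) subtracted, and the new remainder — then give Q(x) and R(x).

Q(x) = −5x² − x − 7; R(x) = x − 3

Step 1: lead(−10x⁴ − 7x³ + 20x² + x + 46) ÷ lead(D) = −10x⁴ ÷ 2x² = −5x². Subtract (−5x²)·D = −10x⁴ − 5x³ + 35x². Remainder: −2x³ − 15x² + x + 46.
Step 2: lead(−2x³ − 15x² + x + 46) ÷ lead(D) = −2x³ ÷ 2x² = −x. Subtract (−x)·D = −2x³ − x² + 7x. Remainder: −14x² − 6x + 46.
Step 3: lead(−14x² − 6x + 46) ÷ lead(D) = −14x² ÷ 2x² = −7. Subtract (−7)·D = −14x² − 7x + 49. Remainder: x − 3.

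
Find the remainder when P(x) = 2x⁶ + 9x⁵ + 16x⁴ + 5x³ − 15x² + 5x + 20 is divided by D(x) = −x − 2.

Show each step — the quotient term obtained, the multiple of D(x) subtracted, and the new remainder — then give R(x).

Step 1: lead(2x⁶ + 9x⁵ + 16x⁴ + 5x³ − 15x² + 5x + 20) ÷ lead(D) = 2x⁶ ÷ −x = −2x⁵. Subtract (−2x⁵)·D = 2x⁶ + 4x⁵. Remainder: 5x⁵ + 16x⁴ + 5x³ − 15x² + 5x + 20.
Step 2: lead(5x⁵ + 16x⁴ + 5x³ − 15x² + 5x + 20) ÷ lead(D) = 5x⁵ ÷ −x = −5x⁴. Subtract (−5x⁴)·D = 5x⁵ + 10x⁴. Remainder: 6x⁴ + 5x³ − 15x² + 5x + 20.
Step 3: lead(6x⁴ + 5x³ − 15x² + 5x + 20) ÷ lead(D) = 6x⁴ ÷ −x = −6x³. Subtract (−6x³)·D = 6x⁴ + 12x³. Remainder: −7x³ − 15x² + 5x + 20.
Step 4: lead(−7x³ − 15x² + 5x + 20) ÷ lead(D) = −7x³ ÷ −x = 7x². Subtract (7x²)·D = −7x³ − 14x². Remainder: −x² + 5x + 20.
Step 5: lead(−x² + 5x + 20) ÷ lead(D) = −x² ÷ −x = x. Subtract (x)·D = −x² − 2x. Remainder: 7x + 20.
Step 6: lead(7x + 20) ÷ lead(D) = 7x ÷ −x = −7. Subtract (−7)·D = 7x + 14. Remainder: 6.

R(x) = 6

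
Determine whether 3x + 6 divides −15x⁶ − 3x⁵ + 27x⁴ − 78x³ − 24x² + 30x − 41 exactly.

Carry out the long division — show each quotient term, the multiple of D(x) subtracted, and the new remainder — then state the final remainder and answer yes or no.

Step 1: lead(−15x⁶ − 3x⁵ + 27x⁴ − 78x³ − 24x² + 30x − 41) ÷ lead(D) = −15x⁶ ÷ 3x = −5x⁵. Subtract (−5x⁵)·D = −15x⁶ − 30x⁵. Remainder: 27x⁵ + 27x⁴ − 78x³ − 24x² + 30x − 41.
Step 2: lead(27x⁵ + 27x⁴ − 78x³ − 24x² + 30x − 41) ÷ lead(D) = 27x⁵ ÷ 3x = 9x⁴. Subtract (9x⁴)·D = 27x⁵ + 54x⁴. Remainder: −27x⁴ − 78x³ − 24x² + 30x − 41.
Step 3: lead(−27x⁴ − 78x³ − 24x² + 30x − 41) ÷ lead(D) = −27x⁴ ÷ 3x = −9x³. Subtract (−9x³)·D = −27x⁴ − 54x³. Remainder: −24x³ − 24x² + 30x − 41.
Step 4: lead(−24x³ − 24x² + 30x − 41) ÷ lead(D) = −24x³ ÷ 3x = −8x². Subtract (−8x²)·D = −24x³ − 48x². Remainder: 24x² + 30x − 41.
Step 5: lead(24x² + 30x − 41) ÷ lead(D) = 24x² ÷ 3x = 8x. Subtract (8x)·D = 24x² + 48x. Remainder: −18x − 41.
Step 6: lead(−18x − 41) ÷ lead(D) = −18x ÷ 3x = −6. Subtract (−6)·D = −18x − 36. Remainder: −5.

R(x) = −5, so D(x) is not a factor of P(x). no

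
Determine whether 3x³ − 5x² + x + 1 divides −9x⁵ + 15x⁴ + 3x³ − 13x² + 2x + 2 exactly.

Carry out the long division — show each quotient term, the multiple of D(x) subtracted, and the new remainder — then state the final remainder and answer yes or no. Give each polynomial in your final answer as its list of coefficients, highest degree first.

R = [0], so D(x) is a factor of P(x). yes

Step 1: lead(−9x⁵ + 15x⁴ + 3x³ − 13x² + 2x + 2) ÷ lead(D) = −9x⁵ ÷ 3x³ = −3x². Subtract (−3x²)·D = −9x⁵ + 15x⁴ − 3x³ − 3x². Remainder: 6x³ − 10x² + 2x + 2.
Step 2: lead(6x³ − 10x² + 2x + 2) ÷ lead(D) = 6x³ ÷ 3x³ = 2. Subtract (2)·D = 6x³ − 10x² + 2x + 2. Remainder: 0.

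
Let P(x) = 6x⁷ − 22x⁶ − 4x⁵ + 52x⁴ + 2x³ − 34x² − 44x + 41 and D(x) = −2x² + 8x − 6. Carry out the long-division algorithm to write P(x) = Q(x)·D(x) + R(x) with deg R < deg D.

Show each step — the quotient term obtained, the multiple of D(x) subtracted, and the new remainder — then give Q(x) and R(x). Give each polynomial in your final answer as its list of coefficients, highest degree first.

Q = [-3, -1, 7, 5, -2, -6]; R = [-8, 5]

Step 1: lead(6x⁷ − 22x⁶ − 4x⁵ + 52x⁴ + 2x³ − 34x² − 44x + 41) ÷ lead(D) = 6x⁷ ÷ −2x² = −3x⁵. Subtract (−3x⁵)·D = 6x⁷ − 24x⁶ + 18x⁵. Remainder: 2x⁶ − 22x⁵ + 52x⁴ + 2x³ − 34x² − 44x + 41.
Step 2: lead(2x⁶ − 22x⁵ + 52x⁴ + 2x³ − 34x² − 44x + 41) ÷ lead(D) = 2x⁶ ÷ −2x² = −x⁴. Subtract (−x⁴)·D = 2x⁶ − 8x⁵ + 6x⁴. Remainder: −14x⁵ + 46x⁴ + 2x³ − 34x² − 44x + 41.
Step 3: lead(−14x⁵ + 46x⁴ + 2x³ − 34x² − 44x + 41) ÷ lead(D) = −14x⁵ ÷ −2x² = 7x³. Subtract (7x³)·D = −14x⁵ + 56x⁴ − 42x³. Remainder: −10x⁴ + 44x³ − 34x² − 44x + 41.
Step 4: lead(−10x⁴ + 44x³ − 34x² − 44x + 41) ÷ lead(D) = −10x⁴ ÷ −2x² = 5x². Subtract (5x²)·D = −10x⁴ + 40x³ − 30x². Remainder: 4x³ − 4x² − 44x + 41.
Step 5: lead(4x³ − 4x² − 44x + 41) ÷ lead(D) = 4x³ ÷ −2x² = −2x. Subtract (−2x)·D = 4x³ − 16x² + 12x. Remainder: 12x² − 56x + 41.
Step 6: lead(12x² − 56x + 41) ÷ lead(D) = 12x² ÷ −2x² = −6. Subtract (−6)·D = 12x² − 48x + 36. Remainder: −8x + 5.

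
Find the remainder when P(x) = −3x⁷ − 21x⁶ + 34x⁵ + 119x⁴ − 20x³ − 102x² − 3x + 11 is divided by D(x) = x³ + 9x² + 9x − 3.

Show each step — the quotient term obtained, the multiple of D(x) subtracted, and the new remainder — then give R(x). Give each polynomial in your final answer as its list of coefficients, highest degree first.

Step 1: lead(−3x⁷ − 21x⁶ + 34x⁵ + 119x⁴ − 20x³ − 102x² − 3x + 11) ÷ lead(D) = −3x⁷ ÷ x³ = −3x⁴. Subtract (−3x⁴)·D = −3x⁷ − 27x⁶ − 27x⁵ + 9x⁴. Remainder: 6x⁶ + 61x⁵ + 110x⁴ − 20x³ − 102x² − 3x + 11.
Step 2: lead(6x⁶ + 61x⁵ + 110x⁴ − 20x³ − 102x² − 3x + 11) ÷ lead(D) = 6x⁶ ÷ x³ = 6x³. Subtract (6x³)·D = 6x⁶ + 54x⁵ + 54x⁴ − 18x³. Remainder: 7x⁵ + 56x⁴ − 2x³ − 102x² − 3x + 11.
Step 3: lead(7x⁵ + 56x⁴ − 2x³ − 102x² − 3x + 11) ÷ lead(D) = 7x⁵ ÷ x³ = 7x². Subtract (7x²)·D = 7x⁵ + 63x⁴ + 63x³ − 21x². Remainder: −7x⁴ − 65x³ − 81x² − 3x + 11.
Step 4: lead(−7x⁴ − 65x³ − 81x² − 3x + 11) ÷ lead(D) = −7x⁴ ÷ x³ = −7x. Subtract (−7x)·D = −7x⁴ − 63x³ − 63x² + 21x. Remainder: −2x³ − 18x² − 24x + 11.
Step 5: lead(−2x³ − 18x² − 24x + 11) ÷ lead(D) = −2x³ ÷ x³ = −2. Subtract (−2)·D = −2x³ − 18x² − 18x + 6. Remainder: −6x + 5.

R = [-6, 5]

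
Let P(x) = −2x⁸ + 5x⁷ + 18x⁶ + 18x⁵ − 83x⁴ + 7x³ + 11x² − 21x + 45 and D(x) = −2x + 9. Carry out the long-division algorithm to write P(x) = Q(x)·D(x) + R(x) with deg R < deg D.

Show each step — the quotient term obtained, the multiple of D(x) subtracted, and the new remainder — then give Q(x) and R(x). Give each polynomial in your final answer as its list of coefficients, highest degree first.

Q = [1, 2, 0, -9, 1, 1, -1, 6]; R = [-9]

Step 1: lead(−2x⁸ + 5x⁷ + 18x⁶ + 18x⁵ − 83x⁴ + 7x³ + 11x² − 21x + 45) ÷ lead(D) = −2x⁸ ÷ −2x = x⁷. Subtract (x⁷)·D = −2x⁸ + 9x⁷. Remainder: −4x⁷ + 18x⁶ + 18x⁵ − 83x⁴ + 7x³ + 11x² − 21x + 45.
Step 2: lead(−4x⁷ + 18x⁶ + 18x⁵ − 83x⁴ + 7x³ + 11x² − 21x + 45) ÷ lead(D) = −4x⁷ ÷ −2x = 2x⁶. Subtract (2x⁶)·D = −4x⁷ + 18x⁶. Remainder: 18x⁵ − 83x⁴ + 7x³ + 11x² − 21x + 45.
Step 3: lead(18x⁵ − 83x⁴ + 7x³ + 11x² − 21x + 45) ÷ lead(D) = 18x⁵ ÷ −2x = −9x⁴. Subtract (−9x⁴)·D = 18x⁵ − 81x⁴. Remainder: −2x⁴ + 7x³ + 11x² − 21x + 45.
Step 4: lead(−2x⁴ + 7x³ + 11x² − 21x + 45) ÷ lead(D) = −2x⁴ ÷ −2x = x³. Subtract (x³)·D = −2x⁴ + 9x³. Remainder: −2x³ + 11x² − 21x + 45.
Step 5: lead(−2x³ + 11x² − 21x + 45) ÷ lead(D) = −2x³ ÷ −2x = x². Subtract (x²)·D = −2x³ + 9x². Remainder: 2x² − 21x + 45.
Step 6: lead(2x² − 21x + 45) ÷ lead(D) = 2x² ÷ −2x = −x. Subtract (−x)·D = 2x² − 9x. Remainder: −12x + 45.
Step 7: lead(−12x + 45) ÷ lead(D) = −12x ÷ −2x = 6. Subtract (6)·D = −12x + 54. Remainder: −9.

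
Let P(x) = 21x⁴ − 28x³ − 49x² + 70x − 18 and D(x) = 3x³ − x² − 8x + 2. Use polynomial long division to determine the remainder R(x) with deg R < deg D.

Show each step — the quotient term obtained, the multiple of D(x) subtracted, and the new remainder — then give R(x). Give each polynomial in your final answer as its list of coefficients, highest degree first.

R = [-4]

Step 1: lead(21x⁴ − 28x³ − 49x² + 70x − 18) ÷ lead(D) = 21x⁴ ÷ 3x³ = 7x. Subtract (7x)·D = 21x⁴ − 7x³ − 56x² + 14x. Remainder: −21x³ + 7x² + 56x − 18.
Step 2: lead(−21x³ + 7x² + 56x − 18) ÷ lead(D) = −21x³ ÷ 3x³ = −7. Subtract (−7)·D = −21x³ + 7x² + 56x − 14. Remainder: −4.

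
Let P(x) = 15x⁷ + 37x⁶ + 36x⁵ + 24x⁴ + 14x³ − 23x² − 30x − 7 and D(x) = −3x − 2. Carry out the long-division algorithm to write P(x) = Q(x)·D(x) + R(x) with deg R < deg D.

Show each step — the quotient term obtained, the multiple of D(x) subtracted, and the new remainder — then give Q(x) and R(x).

Q(x) = −5x⁶ − 9x⁵ − 6x⁴ − 4x³ − 2x² + 9x + 4; R(x) = 1

Step 1: lead(15x⁷ + 37x⁶ + 36x⁵ + 24x⁴ + 14x³ − 23x² − 30x − 7) ÷ lead(D) = 15x⁷ ÷ −3x = −5x⁶. Subtract (−5x⁶)·D = 15x⁷ + 10x⁶. Remainder: 27x⁶ + 36x⁵ + 24x⁴ + 14x³ − 23x² − 30x − 7.
Step 2: lead(27x⁶ + 36x⁵ + 24x⁴ + 14x³ − 23x² − 30x − 7) ÷ lead(D) = 27x⁶ ÷ −3x = −9x⁵. Subtract (−9x⁵)·D = 27x⁶ + 18x⁵. Remainder: 18x⁵ + 24x⁴ + 14x³ − 23x² − 30x − 7.
Step 3: lead(18x⁵ + 24x⁴ + 14x³ − 23x² − 30x − 7) ÷ lead(D) = 18x⁵ ÷ −3x = −6x⁴. Subtract (−6x⁴)·D = 18x⁵ + 12x⁴. Remainder: 12x⁴ + 14x³ − 23x² − 30x − 7.
Step 4: lead(12x⁴ + 14x³ − 23x² − 30x − 7) ÷ lead(D) = 12x⁴ ÷ −3x = −4x³. Subtract (−4x³)·D = 12x⁴ + 8x³. Remainder: 6x³ − 23x² − 30x − 7.
Step 5: lead(6x³ − 23x² − 30x − 7) ÷ lead(D) = 6x³ ÷ −3x = −2x². Subtract (−2x²)·D = 6x³ + 4x². Remainder: −27x² − 30x − 7.
Step 6: lead(−27x² − 30x − 7) ÷ lead(D) = −27x² ÷ −3x = 9x. Subtract (9x)·D = −27x² − 18x. Remainder: −12x − 7.
Step 7: lead(−12x − 7) ÷ lead(D) = −12x ÷ −3x = 4. Subtract (4)·D = −12x − 8. Remainder: 1.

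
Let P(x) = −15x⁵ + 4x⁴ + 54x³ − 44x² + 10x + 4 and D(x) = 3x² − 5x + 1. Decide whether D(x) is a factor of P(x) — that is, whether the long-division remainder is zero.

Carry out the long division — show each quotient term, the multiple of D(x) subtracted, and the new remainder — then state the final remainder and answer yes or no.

Step 1: lead(−15x⁵ + 4x⁴ + 54x³ − 44x² + 10x + 4) ÷ lead(D) = −15x⁵ ÷ 3x² = −5x³. Subtract (−5x³)·D = −15x⁵ + 25x⁴ − 5x³. Remainder: −21x⁴ + 59x³ − 44x² + 10x + 4.
Step 2: lead(−21x⁴ + 59x³ − 44x² + 10x + 4) ÷ lead(D) = −21x⁴ ÷ 3x² = −7x². Subtract (−7x²)·D = −21x⁴ + 35x³ − 7x². Remainder: 24x³ − 37x² + 10x + 4.
Step 3: lead(24x³ − 37x² + 10x + 4) ÷ lead(D) = 24x³ ÷ 3x² = 8x. Subtract (8x)·D = 24x³ − 40x² + 8x. Remainder: 3x² + 2x + 4.
Step 4: lead(3x² + 2x + 4) ÷ lead(D) = 3x² ÷ 3x² = 1. Subtract (1)·D = 3x² − 5x + 1. Remainder: 7x + 3.

R(x) = 7x + 3, so D(x) is not a factor of P(x). no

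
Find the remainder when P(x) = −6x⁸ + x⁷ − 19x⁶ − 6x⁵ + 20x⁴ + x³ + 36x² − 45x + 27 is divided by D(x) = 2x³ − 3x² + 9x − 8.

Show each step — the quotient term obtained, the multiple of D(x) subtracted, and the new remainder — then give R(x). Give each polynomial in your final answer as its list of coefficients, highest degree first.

Step 1: lead(−6x⁸ + x⁷ − 19x⁶ − 6x⁵ + 20x⁴ + x³ + 36x² − 45x + 27) ÷ lead(D) = −6x⁸ ÷ 2x³ = −3x⁵. Subtract (−3x⁵)·D = −6x⁸ + 9x⁷ − 27x⁶ + 24x⁵. Remainder: −8x⁷ + 8x⁶ − 30x⁵ + 20x⁴ + x³ + 36x² − 45x + 27.
Step 2: lead(−8x⁷ + 8x⁶ − 30x⁵ + 20x⁴ + x³ + 36x² − 45x + 27) ÷ lead(D) = −8x⁷ ÷ 2x³ = −4x⁴. Subtract (−4x⁴)·D = −8x⁷ + 12x⁶ − 36x⁵ + 32x⁴. Remainder: −4x⁶ + 6x⁵ − 12x⁴ + x³ + 36x² − 45x + 27.
Step 3: lead(−4x⁶ + 6x⁵ − 12x⁴ + x³ + 36x² − 45x + 27) ÷ lead(D) = −4x⁶ ÷ 2x³ = −2x³. Subtract (−2x³)·D = −4x⁶ + 6x⁵ − 18x⁴ + 16x³. Remainder: 6x⁴ − 15x³ + 36x² − 45x + 27.
Step 4: lead(6x⁴ − 15x³ + 36x² − 45x + 27) ÷ lead(D) = 6x⁴ ÷ 2x³ = 3x. Subtract (3x)·D = 6x⁴ − 9x³ + 27x² − 24x. Remainder: −6x³ + 9x² − 21x + 27.
Step 5: lead(−6x³ + 9x² − 21x + 27) ÷ lead(D) = −6x³ ÷ 2x³ = −3. Subtract (−3)·D = −6x³ + 9x² − 27x + 24. Remainder: 6x + 3.

R = [6, 3]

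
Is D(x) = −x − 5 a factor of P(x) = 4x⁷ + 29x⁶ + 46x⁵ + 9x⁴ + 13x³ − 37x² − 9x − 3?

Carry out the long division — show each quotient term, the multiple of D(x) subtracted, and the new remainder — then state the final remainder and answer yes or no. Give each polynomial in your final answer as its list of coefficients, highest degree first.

R = [-8], so D(x) is not a factor of P(x). no

Step 1: lead(4x⁷ + 29x⁶ + 46x⁵ + 9x⁴ + 13x³ − 37x² − 9x − 3) ÷ lead(D) = 4x⁷ ÷ −x = −4x⁶. Subtract (−4x⁶)·D = 4x⁷ + 20x⁶. Remainder: 9x⁶ + 46x⁵ + 9x⁴ + 13x³ − 37x² − 9x − 3.
Step 2: lead(9x⁶ + 46x⁵ + 9x⁴ + 13x³ − 37x² − 9x − 3) ÷ lead(D) = 9x⁶ ÷ −x = −9x⁵. Subtract (−9x⁵)·D = 9x⁶ + 45x⁵. Remainder: x⁵ + 9x⁴ + 13x³ − 37x² − 9x − 3.
Step 3: lead(x⁵ + 9x⁴ + 13x³ − 37x² − 9x − 3) ÷ lead(D) = x⁵ ÷ −x = −x⁴. Subtract (−x⁴)·D = x⁵ + 5x⁴. Remainder: 4x⁴ + 13x³ − 37x² − 9x − 3.
Step 4: lead(4x⁴ + 13x³ − 37x² − 9x − 3) ÷ lead(D) = 4x⁴ ÷ −x = −4x³. Subtract (−4x³)·D = 4x⁴ + 20x³. Remainder: −7x³ − 37x² − 9x − 3.
Step 5: lead(−7x³ − 37x² − 9x − 3) ÷ lead(D) = −7x³ ÷ −x = 7x². Subtract (7x²)·D = −7x³ − 35x². Remainder: −2x² − 9x − 3.
Step 6: lead(−2x² − 9x − 3) ÷ lead(D) = −2x² ÷ −x = 2x. Subtract (2x)·D = −2x² − 10x. Remainder: x − 3.
Step 7: lead(x − 3) ÷ lead(D) = x ÷ −x = −1. Subtract (−1)·D = x + 5. Remainder: −8.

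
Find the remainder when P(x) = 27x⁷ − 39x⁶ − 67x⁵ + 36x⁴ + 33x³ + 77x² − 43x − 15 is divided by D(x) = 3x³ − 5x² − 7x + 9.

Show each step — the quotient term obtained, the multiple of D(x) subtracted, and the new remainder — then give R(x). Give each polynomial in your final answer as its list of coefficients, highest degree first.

Step 1: lead(27x⁷ − 39x⁶ − 67x⁵ + 36x⁴ + 33x³ + 77x² − 43x − 15) ÷ lead(D) = 27x⁷ ÷ 3x³ = 9x⁴. Subtract (9x⁴)·D = 27x⁷ − 45x⁶ − 63x⁵ + 81x⁴. Remainder: 6x⁶ − 4x⁵ − 45x⁴ + 33x³ + 77x² − 43x − 15.
Step 2: lead(6x⁶ − 4x⁵ − 45x⁴ + 33x³ + 77x² − 43x − 15) ÷ lead(D) = 6x⁶ ÷ 3x³ = 2x³. Subtract (2x³)·D = 6x⁶ − 10x⁵ − 14x⁴ + 18x³. Remainder: 6x⁵ − 31x⁴ + 15x³ + 77x² − 43x − 15.
Step 3: lead(6x⁵ − 31x⁴ + 15x³ + 77x² − 43x − 15) ÷ lead(D) = 6x⁵ ÷ 3x³ = 2x². Subtract (2x²)·D = 6x⁵ − 10x⁴ − 14x³ + 18x². Remainder: −21x⁴ + 29x³ + 59x² − 43x − 15.
Step 4: lead(−21x⁴ + 29x³ + 59x² − 43x − 15) ÷ lead(D) = −21x⁴ ÷ 3x³ = −7x. Subtract (−7x)·D = −21x⁴ + 35x³ + 49x² − 63x. Remainder: −6x³ + 10x² + 20x − 15.
Step 5: lead(−6x³ + 10x² + 20x − 15) ÷ lead(D) = −6x³ ÷ 3x³ = −2. Subtract (−2)·D = −6x³ + 10x² + 14x − 18. Remainder: 6x + 3.

R = [6, 3]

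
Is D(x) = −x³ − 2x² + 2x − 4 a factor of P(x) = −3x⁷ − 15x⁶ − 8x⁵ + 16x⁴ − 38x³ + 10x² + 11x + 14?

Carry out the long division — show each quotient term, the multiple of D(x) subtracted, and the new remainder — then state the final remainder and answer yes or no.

R(x) = −6x² + 7x + 6, so D(x) is not a factor of P(x). no

Step 1: lead(−3x⁷ − 15x⁶ − 8x⁵ + 16x⁴ − 38x³ + 10x² + 11x + 14) ÷ lead(D) = −3x⁷ ÷ −x³ = 3x⁴. Subtract (3x⁴)·D = −3x⁷ − 6x⁶ + 6x⁵ − 12x⁴. Remainder: −9x⁶ − 14x⁵ + 28x⁴ − 38x³ + 10x² + 11x + 14.
Step 2: lead(−9x⁶ − 14x⁵ + 28x⁴ − 38x³ + 10x² + 11x + 14) ÷ lead(D) = −9x⁶ ÷ −x³ = 9x³. Subtract (9x³)·D = −9x⁶ − 18x⁵ + 18x⁴ − 36x³. Remainder: 4x⁵ + 10x⁴ − 2x³ + 10x² + 11x + 14.
Step 3: lead(4x⁵ + 10x⁴ − 2x³ + 10x² + 11x + 14) ÷ lead(D) = 4x⁵ ÷ −x³ = −4x². Subtract (−4x²)·D = 4x⁵ + 8x⁴ − 8x³ + 16x². Remainder: 2x⁴ + 6x³ − 6x² + 11x + 14.
Step 4: lead(2x⁴ + 6x³ − 6x² + 11x + 14) ÷ lead(D) = 2x⁴ ÷ −x³ = −2x. Subtract (−2x)·D = 2x⁴ + 4x³ − 4x² + 8x. Remainder: 2x³ − 2x² + 3x + 14.
Step 5: lead(2x³ − 2x² + 3x + 14) ÷ lead(D) = 2x³ ÷ −x³ = −2. Subtract (−2)·D = 2x³ + 4x² − 4x + 8. Remainder: −6x² + 7x + 6.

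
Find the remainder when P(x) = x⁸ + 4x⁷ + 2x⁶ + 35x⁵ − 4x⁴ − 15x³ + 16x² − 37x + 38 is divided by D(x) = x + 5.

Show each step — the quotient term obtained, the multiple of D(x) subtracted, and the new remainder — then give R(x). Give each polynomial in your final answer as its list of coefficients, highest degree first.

R = [-2]

Step 1: lead(x⁸ + 4x⁷ + 2x⁶ + 35x⁵ − 4x⁴ − 15x³ + 16x² − 37x + 38) ÷ lead(D) = x⁸ ÷ x = x⁷. Subtract (x⁷)·D = x⁸ + 5x⁷. Remainder: −x⁷ + 2x⁶ + 35x⁵ − 4x⁴ − 15x³ + 16x² − 37x + 38.
Step 2: lead(−x⁷ + 2x⁶ + 35x⁵ − 4x⁴ − 15x³ + 16x² − 37x + 38) ÷ lead(D) = −x⁷ ÷ x = −x⁶. Subtract (−x⁶)·D = −x⁷ − 5x⁶. Remainder: 7x⁶ + 35x⁵ − 4x⁴ − 15x³ + 16x² − 37x + 38.
Step 3: lead(7x⁶ + 35x⁵ − 4x⁴ − 15x³ + 16x² − 37x + 38) ÷ lead(D) = 7x⁶ ÷ x = 7x⁵. Subtract (7x⁵)·D = 7x⁶ + 35x⁵. Remainder: −4x⁴ − 15x³ + 16x² − 37x + 38.
Step 4: lead(−4x⁴ − 15x³ + 16x² − 37x + 38) ÷ lead(D) = −4x⁴ ÷ x = −4x³. Subtract (−4x³)·D = −4x⁴ − 20x³. Remainder: 5x³ + 16x² − 37x + 38.
Step 5: lead(5x³ + 16x² − 37x + 38) ÷ lead(D) = 5x³ ÷ x = 5x². Subtract (5x²)·D = 5x³ + 25x². Remainder: −9x² − 37x + 38.
Step 6: lead(−9x² − 37x + 38) ÷ lead(D) = −9x² ÷ x = −9x. Subtract (−9x)·D = −9x² − 45x. Remainder: 8x + 38.
Step 7: lead(8x + 38) ÷ lead(D) = 8x ÷ x = 8. Subtract (8)·D = 8x + 40. Remainder: −2.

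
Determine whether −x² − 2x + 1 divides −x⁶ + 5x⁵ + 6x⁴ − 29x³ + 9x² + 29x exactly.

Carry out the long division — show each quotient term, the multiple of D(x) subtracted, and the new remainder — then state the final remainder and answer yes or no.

R(x) = 9x + 8, so D(x) is not a factor of P(x). no

Step 1: lead(−x⁶ + 5x⁵ + 6x⁴ − 29x³ + 9x² + 29x) ÷ lead(D) = −x⁶ ÷ −x² = x⁴. Subtract (x⁴)·D = −x⁶ − 2x⁵ + x⁴. Remainder: 7x⁵ + 5x⁴ − 29x³ + 9x² + 29x.
Step 2: lead(7x⁵ + 5x⁴ − 29x³ + 9x² + 29x) ÷ lead(D) = 7x⁵ ÷ −x² = −7x³. Subtract (−7x³)·D = 7x⁵ + 14x⁴ − 7x³. Remainder: −9x⁴ − 22x³ + 9x² + 29x.
Step 3: lead(−9x⁴ − 22x³ + 9x² + 29x) ÷ lead(D) = −9x⁴ ÷ −x² = 9x². Subtract (9x²)·D = −9x⁴ − 18x³ + 9x². Remainder: −4x³ + 29x.
Step 4: lead(−4x³ + 29x) ÷ lead(D) = −4x³ ÷ −x² = 4x. Subtract (4x)·D = −4x³ − 8x² + 4x. Remainder: 8x² + 25x.
Step 5: lead(8x² + 25x) ÷ lead(D) = 8x² ÷ −x² = −8. Subtract (−8)·D = 8x² + 16x − 8. Remainder: 9x + 8.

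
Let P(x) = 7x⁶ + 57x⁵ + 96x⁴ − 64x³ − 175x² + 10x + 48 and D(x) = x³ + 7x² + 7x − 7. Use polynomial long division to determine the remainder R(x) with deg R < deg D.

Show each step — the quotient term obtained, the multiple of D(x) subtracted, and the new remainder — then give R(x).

Step 1: lead(7x⁶ + 57x⁵ + 96x⁴ − 64x³ − 175x² + 10x + 48) ÷ lead(D) = 7x⁶ ÷ x³ = 7x³. Subtract (7x³)·D = 7x⁶ + 49x⁵ + 49x⁴ − 49x³. Remainder: 8x⁵ + 47x⁴ − 15x³ − 175x² + 10x + 48.
Step 2: lead(8x⁵ + 47x⁴ − 15x³ − 175x² + 10x + 48) ÷ lead(D) = 8x⁵ ÷ x³ = 8x². Subtract (8x²)·D = 8x⁵ + 56x⁴ + 56x³ − 56x². Remainder: −9x⁴ − 71x³ − 119x² + 10x + 48.
Step 3: lead(−9x⁴ − 71x³ − 119x² + 10x + 48) ÷ lead(D) = −9x⁴ ÷ x³ = −9x. Subtract (−9x)·D = −9x⁴ − 63x³ − 63x² + 63x. Remainder: −8x³ − 56x² − 53x + 48.
Step 4: lead(−8x³ − 56x² − 53x + 48) ÷ lead(D) = −8x³ ÷ x³ = −8. Subtract (−8)·D = −8x³ − 56x² − 56x + 56. Remainder: 3x − 8.

R(x) = 3x − 8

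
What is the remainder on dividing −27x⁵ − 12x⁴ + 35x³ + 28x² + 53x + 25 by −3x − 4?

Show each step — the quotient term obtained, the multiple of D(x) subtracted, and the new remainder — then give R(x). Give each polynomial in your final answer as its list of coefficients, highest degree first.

Step 1: lead(−27x⁵ − 12x⁴ + 35x³ + 28x² + 53x + 25) ÷ lead(D) = −27x⁵ ÷ −3x = 9x⁴. Subtract (9x⁴)·D = −27x⁵ − 36x⁴. Remainder: 24x⁴ + 35x³ + 28x² + 53x + 25.
Step 2: lead(24x⁴ + 35x³ + 28x² + 53x + 25) ÷ lead(D) = 24x⁴ ÷ −3x = −8x³. Subtract (−8x³)·D = 24x⁴ + 32x³. Remainder: 3x³ + 28x² + 53x + 25.
Step 3: lead(3x³ + 28x² + 53x + 25) ÷ lead(D) = 3x³ ÷ −3x = −x². Subtract (−x²)·D = 3x³ + 4x². Remainder: 24x² + 53x + 25.
Step 4: lead(24x² + 53x + 25) ÷ lead(D) = 24x² ÷ −3x = −8x. Subtract (−8x)·D = 24x² + 32x. Remainder: 21x + 25.
Step 5: lead(21x + 25) ÷ lead(D) = 21x ÷ −3x = −7. Subtract (−7)·D = 21x + 28. Remainder: −3.

R = [-3]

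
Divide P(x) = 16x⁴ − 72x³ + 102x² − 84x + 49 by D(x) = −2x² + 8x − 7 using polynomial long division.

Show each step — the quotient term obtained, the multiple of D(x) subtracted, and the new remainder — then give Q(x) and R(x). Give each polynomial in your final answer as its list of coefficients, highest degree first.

Q = [-8, 4, -7]; R = [0]

Step 1: lead(16x⁴ − 72x³ + 102x² − 84x + 49) ÷ lead(D) = 16x⁴ ÷ −2x² = −8x². Subtract (−8x²)·D = 16x⁴ − 64x³ + 56x². Remainder: −8x³ + 46x² − 84x + 49.
Step 2: lead(−8x³ + 46x² − 84x + 49) ÷ lead(D) = −8x³ ÷ −2x² = 4x. Subtract (4x)·D = −8x³ + 32x² − 28x. Remainder: 14x² − 56x + 49.
Step 3: lead(14x² − 56x + 49) ÷ lead(D) = 14x² ÷ −2x² = −7. Subtract (−7)·D = 14x² − 56x + 49. Remainder: 0.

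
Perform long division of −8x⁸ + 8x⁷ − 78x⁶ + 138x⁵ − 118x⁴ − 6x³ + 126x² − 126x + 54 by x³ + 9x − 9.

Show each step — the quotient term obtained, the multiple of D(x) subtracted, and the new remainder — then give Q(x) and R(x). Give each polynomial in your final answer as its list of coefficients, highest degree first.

Step 1: lead(−8x⁸ + 8x⁷ − 78x⁶ + 138x⁵ − 118x⁴ − 6x³ + 126x² − 126x + 54) ÷ lead(D) = −8x⁸ ÷ x³ = −8x⁵. Subtract (−8x⁵)·D = −8x⁸ − 72x⁶ + 72x⁵. Remainder: 8x⁷ − 6x⁶ + 66x⁵ − 118x⁴ − 6x³ + 126x² − 126x + 54.
Step 2: lead(8x⁷ − 6x⁶ + 66x⁵ − 118x⁴ − 6x³ + 126x² − 126x + 54) ÷ lead(D) = 8x⁷ ÷ x³ = 8x⁴. Subtract (8x⁴)·D = 8x⁷ + 72x⁵ − 72x⁴. Remainder: −6x⁶ − 6x⁵ − 46x⁴ − 6x³ + 126x² − 126x + 54.
Step 3: lead(−6x⁶ − 6x⁵ − 46x⁴ − 6x³ + 126x² − 126x + 54) ÷ lead(D) = −6x⁶ ÷ x³ = −6x³. Subtract (−6x³)·D = −6x⁶ − 54x⁴ + 54x³. Remainder: −6x⁵ + 8x⁴ − 60x³ + 126x² − 126x + 54.
Step 4: lead(−6x⁵ + 8x⁴ − 60x³ + 126x² − 126x + 54) ÷ lead(D) = −6x⁵ ÷ x³ = −6x². Subtract (−6x²)·D = −6x⁵ − 54x³ + 54x². Remainder: 8x⁴ − 6x³ + 72x² − 126x + 54.
Step 5: lead(8x⁴ − 6x³ + 72x² − 126x + 54) ÷ lead(D) = 8x⁴ ÷ x³ = 8x. Subtract (8x)·D = 8x⁴ + 72x² − 72x. Remainder: −6x³ − 54x + 54.
Step 6: lead(−6x³ − 54x + 54) ÷ lead(D) = −6x³ ÷ x³ = −6. Subtract (−6)·D = −6x³ − 54x + 54. Remainder: 0.

Q = [-8, 8, -6, -6, 8, -6]; R = [0]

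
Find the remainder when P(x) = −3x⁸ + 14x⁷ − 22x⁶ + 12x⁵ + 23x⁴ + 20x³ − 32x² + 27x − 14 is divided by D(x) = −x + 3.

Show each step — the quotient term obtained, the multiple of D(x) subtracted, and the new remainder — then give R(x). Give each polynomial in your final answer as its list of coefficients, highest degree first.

Step 1: lead(−3x⁸ + 14x⁷ − 22x⁶ + 12x⁵ + 23x⁴ + 20x³ − 32x² + 27x − 14) ÷ lead(D) = −3x⁸ ÷ −x = 3x⁷. Subtract (3x⁷)·D = −3x⁸ + 9x⁷. Remainder: 5x⁷ − 22x⁶ + 12x⁵ + 23x⁴ + 20x³ − 32x² + 27x − 14.
Step 2: lead(5x⁷ − 22x⁶ + 12x⁵ + 23x⁴ + 20x³ − 32x² + 27x − 14) ÷ lead(D) = 5x⁷ ÷ −x = −5x⁶. Subtract (−5x⁶)·D = 5x⁷ − 15x⁶. Remainder: −7x⁶ + 12x⁵ + 23x⁴ + 20x³ − 32x² + 27x − 14.
Step 3: lead(−7x⁶ + 12x⁵ + 23x⁴ + 20x³ − 32x² + 27x − 14) ÷ lead(D) = −7x⁶ ÷ −x = 7x⁵. Subtract (7x⁵)·D = −7x⁶ + 21x⁵. Remainder: −9x⁵ + 23x⁴ + 20x³ − 32x² + 27x − 14.
Step 4: lead(−9x⁵ + 23x⁴ + 20x³ − 32x² + 27x − 14) ÷ lead(D) = −9x⁵ ÷ −x = 9x⁴. Subtract (9x⁴)·D = −9x⁵ + 27x⁴. Remainder: −4x⁴ + 20x³ − 32x² + 27x − 14.
Step 5: lead(−4x⁴ + 20x³ − 32x² + 27x − 14) ÷ lead(D) = −4x⁴ ÷ −x = 4x³. Subtract (4x³)·D = −4x⁴ + 12x³. Remainder: 8x³ − 32x² + 27x − 14.
Step 6: lead(8x³ − 32x² + 27x − 14) ÷ lead(D) = 8x³ ÷ −x = −8x². Subtract (−8x²)·D = 8x³ − 24x². Remainder: −8x² + 27x − 14.
Step 7: lead(−8x² + 27x − 14) ÷ lead(D) = −8x² ÷ −x = 8x. Subtract (8x)·D = −8x² + 24x. Remainder: 3x − 14.
Step 8: lead(3x − 14) ÷ lead(D) = 3x ÷ −x = −3. Subtract (−3)·D = 3x − 9. Remainder: −5.

R = [-5]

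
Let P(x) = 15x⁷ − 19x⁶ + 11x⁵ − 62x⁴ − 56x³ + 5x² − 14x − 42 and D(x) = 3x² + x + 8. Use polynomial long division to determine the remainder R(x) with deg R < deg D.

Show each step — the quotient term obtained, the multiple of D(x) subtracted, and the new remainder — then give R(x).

R(x) = 6

Step 1: lead(15x⁷ − 19x⁶ + 11x⁵ − 62x⁴ − 56x³ + 5x² − 14x − 42) ÷ lead(D) = 15x⁷ ÷ 3x² = 5x⁵. Subtract (5x⁵)·D = 15x⁷ + 5x⁶ + 40x⁵. Remainder: −24x⁶ − 29x⁵ − 62x⁴ − 56x³ + 5x² − 14x − 42.
Step 2: lead(−24x⁶ − 29x⁵ − 62x⁴ − 56x³ + 5x² − 14x − 42) ÷ lead(D) = −24x⁶ ÷ 3x² = −8x⁴. Subtract (−8x⁴)·D = −24x⁶ − 8x⁵ − 64x⁴. Remainder: −21x⁵ + 2x⁴ − 56x³ + 5x² − 14x − 42.
Step 3: lead(−21x⁵ + 2x⁴ − 56x³ + 5x² − 14x − 42) ÷ lead(D) = −21x⁵ ÷ 3x² = −7x³. Subtract (−7x³)·D = −21x⁵ − 7x⁴ − 56x³. Remainder: 9x⁴ + 5x² − 14x − 42.
Step 4: lead(9x⁴ + 5x² − 14x − 42) ÷ lead(D) = 9x⁴ ÷ 3x² = 3x². Subtract (3x²)·D = 9x⁴ + 3x³ + 24x². Remainder: −3x³ − 19x² − 14x − 42.
Step 5: lead(−3x³ − 19x² − 14x − 42) ÷ lead(D) = −3x³ ÷ 3x² = −x. Subtract (−x)·D = −3x³ − x² − 8x. Remainder: −18x² − 6x − 42.
Step 6: lead(−18x² − 6x − 42) ÷ lead(D) = −18x² ÷ 3x² = −6. Subtract (−6)·D = −18x² − 6x − 48. Remainder: 6.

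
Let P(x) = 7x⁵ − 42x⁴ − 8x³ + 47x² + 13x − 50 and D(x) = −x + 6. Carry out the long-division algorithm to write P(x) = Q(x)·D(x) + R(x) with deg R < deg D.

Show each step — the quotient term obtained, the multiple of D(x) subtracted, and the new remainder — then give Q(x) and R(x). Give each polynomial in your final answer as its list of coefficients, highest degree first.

Step 1: lead(7x⁵ − 42x⁴ − 8x³ + 47x² + 13x − 50) ÷ lead(D) = 7x⁵ ÷ −x = −7x⁴. Subtract (−7x⁴)·D = 7x⁵ − 42x⁴. Remainder: −8x³ + 47x² + 13x − 50.
Step 2: lead(−8x³ + 47x² + 13x − 50) ÷ lead(D) = −8x³ ÷ −x = 8x². Subtract (8x²)·D = −8x³ + 48x². Remainder: −x² + 13x − 50.
Step 3: lead(−x² + 13x − 50) ÷ lead(D) = −x² ÷ −x = x. Subtract (x)·D = −x² + 6x. Remainder: 7x − 50.
Step 4: lead(7x − 50) ÷ lead(D) = 7x ÷ −x = −7. Subtract (−7)·D = 7x − 42. Remainder: −8.

Q = [-7, 0, 8, 1, -7]; R = [-8]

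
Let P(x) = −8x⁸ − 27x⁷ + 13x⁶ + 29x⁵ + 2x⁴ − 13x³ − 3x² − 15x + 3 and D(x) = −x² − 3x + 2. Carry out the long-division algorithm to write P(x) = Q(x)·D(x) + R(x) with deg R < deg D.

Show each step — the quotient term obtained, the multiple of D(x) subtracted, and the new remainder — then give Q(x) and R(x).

Step 1: lead(−8x⁸ − 27x⁷ + 13x⁶ + 29x⁵ + 2x⁴ − 13x³ − 3x² − 15x + 3) ÷ lead(D) = −8x⁸ ÷ −x² = 8x⁶. Subtract (8x⁶)·D = −8x⁸ − 24x⁷ + 16x⁶. Remainder: −3x⁷ − 3x⁶ + 29x⁵ + 2x⁴ − 13x³ − 3x² − 15x + 3.
Step 2: lead(−3x⁷ − 3x⁶ + 29x⁵ + 2x⁴ − 13x³ − 3x² − 15x + 3) ÷ lead(D) = −3x⁷ ÷ −x² = 3x⁵. Subtract (3x⁵)·D = −3x⁷ − 9x⁶ + 6x⁵. Remainder: 6x⁶ + 23x⁵ + 2x⁴ − 13x³ − 3x² − 15x + 3.
Step 3: lead(6x⁶ + 23x⁵ + 2x⁴ − 13x³ − 3x² − 15x + 3) ÷ lead(D) = 6x⁶ ÷ −x² = −6x⁴. Subtract (−6x⁴)·D = 6x⁶ + 18x⁵ − 12x⁴. Remainder: 5x⁵ + 14x⁴ − 13x³ − 3x² − 15x + 3.
Step 4: lead(5x⁵ + 14x⁴ − 13x³ − 3x² − 15x + 3) ÷ lead(D) = 5x⁵ ÷ −x² = −5x³. Subtract (−5x³)·D = 5x⁵ + 15x⁴ − 10x³. Remainder: −x⁴ − 3x³ − 3x² − 15x + 3.
Step 5: lead(−x⁴ − 3x³ − 3x² − 15x + 3) ÷ lead(D) = −x⁴ ÷ −x² = x². Subtract (x²)·D = −x⁴ − 3x³ + 2x². Remainder: −5x² − 15x + 3.
Step 6: lead(−5x² − 15x + 3) ÷ lead(D) = −5x² ÷ −x² = 5. Subtract (5)·D = −5x² − 15x + 10. Remainder: −7.

Q(x) = 8x⁶ + 3x⁵ − 6x⁴ − 5x³ + x² + 5; R(x) = −7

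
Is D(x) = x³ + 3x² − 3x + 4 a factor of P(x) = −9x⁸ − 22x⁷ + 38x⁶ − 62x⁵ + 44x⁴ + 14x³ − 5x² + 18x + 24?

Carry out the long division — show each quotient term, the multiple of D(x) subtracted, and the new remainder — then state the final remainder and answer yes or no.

Step 1: lead(−9x⁸ − 22x⁷ + 38x⁶ − 62x⁵ + 44x⁴ + 14x³ − 5x² + 18x + 24) ÷ lead(D) = −9x⁸ ÷ x³ = −9x⁵. Subtract (−9x⁵)·D = −9x⁸ − 27x⁷ + 27x⁶ − 36x⁵. Remainder: 5x⁷ + 11x⁶ − 26x⁵ + 44x⁴ + 14x³ − 5x² + 18x + 24.
Step 2: lead(5x⁷ + 11x⁶ − 26x⁵ + 44x⁴ + 14x³ − 5x² + 18x + 24) ÷ lead(D) = 5x⁷ ÷ x³ = 5x⁴. Subtract (5x⁴)·D = 5x⁷ + 15x⁶ − 15x⁵ + 20x⁴. Remainder: −4x⁶ − 11x⁵ + 24x⁴ + 14x³ − 5x² + 18x + 24.
Step 3: lead(−4x⁶ − 11x⁵ + 24x⁴ + 14x³ − 5x² + 18x + 24) ÷ lead(D) = −4x⁶ ÷ x³ = −4x³. Subtract (−4x³)·D = −4x⁶ − 12x⁵ + 12x⁴ − 16x³. Remainder: x⁵ + 12x⁴ + 30x³ − 5x² + 18x + 24.
Step 4: lead(x⁵ + 12x⁴ + 30x³ − 5x² + 18x + 24) ÷ lead(D) = x⁵ ÷ x³ = x². Subtract (x²)·D = x⁵ + 3x⁴ − 3x³ + 4x². Remainder: 9x⁴ + 33x³ − 9x² + 18x + 24.
Step 5: lead(9x⁴ + 33x³ − 9x² + 18x + 24) ÷ lead(D) = 9x⁴ ÷ x³ = 9x. Subtract (9x)·D = 9x⁴ + 27x³ − 27x² + 36x. Remainder: 6x³ + 18x² − 18x + 24.
Step 6: lead(6x³ + 18x² − 18x + 24) ÷ lead(D) = 6x³ ÷ x³ = 6. Subtract (6)·D = 6x³ + 18x² − 18x + 24. Remainder: 0.

R(x) = 0, so D(x) is a factor of P(x). yes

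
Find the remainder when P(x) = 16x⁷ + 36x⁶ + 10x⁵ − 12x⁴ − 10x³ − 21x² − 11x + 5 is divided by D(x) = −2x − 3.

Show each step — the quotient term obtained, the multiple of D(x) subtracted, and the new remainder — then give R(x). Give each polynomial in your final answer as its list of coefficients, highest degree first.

Step 1: lead(16x⁷ + 36x⁶ + 10x⁵ − 12x⁴ − 10x³ − 21x² − 11x + 5) ÷ lead(D) = 16x⁷ ÷ −2x = −8x⁶. Subtract (−8x⁶)·D = 16x⁷ + 24x⁶. Remainder: 12x⁶ + 10x⁵ − 12x⁴ − 10x³ − 21x² − 11x + 5.
Step 2: lead(12x⁶ + 10x⁵ − 12x⁴ − 10x³ − 21x² − 11x + 5) ÷ lead(D) = 12x⁶ ÷ −2x = −6x⁵. Subtract (−6x⁵)·D = 12x⁶ + 18x⁵. Remainder: −8x⁵ − 12x⁴ − 10x³ − 21x² − 11x + 5.
Step 3: lead(−8x⁵ − 12x⁴ − 10x³ − 21x² − 11x + 5) ÷ lead(D) = −8x⁵ ÷ −2x = 4x⁴. Subtract (4x⁴)·D = −8x⁵ − 12x⁴. Remainder: −10x³ − 21x² − 11x + 5.
Step 4: lead(−10x³ − 21x² − 11x + 5) ÷ lead(D) = −10x³ ÷ −2x = 5x². Subtract (5x²)·D = −10x³ − 15x². Remainder: −6x² − 11x + 5.
Step 5: lead(−6x² − 11x + 5) ÷ lead(D) = −6x² ÷ −2x = 3x. Subtract (3x)·D = −6x² − 9x. Remainder: −2x + 5.
Step 6: lead(−2x + 5) ÷ lead(D) = −2x ÷ −2x = 1. Subtract (1)·D = −2x − 3. Remainder: 8.

R = [8]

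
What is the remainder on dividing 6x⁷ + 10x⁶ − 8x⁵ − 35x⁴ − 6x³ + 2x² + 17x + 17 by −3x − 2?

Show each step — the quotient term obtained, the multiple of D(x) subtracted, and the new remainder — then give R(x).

Step 1: lead(6x⁷ + 10x⁶ − 8x⁵ − 35x⁴ − 6x³ + 2x² + 17x + 17) ÷ lead(D) = 6x⁷ ÷ −3x = −2x⁶. Subtract (−2x⁶)·D = 6x⁷ + 4x⁶. Remainder: 6x⁶ − 8x⁵ − 35x⁴ − 6x³ + 2x² + 17x + 17.
Step 2: lead(6x⁶ − 8x⁵ − 35x⁴ − 6x³ + 2x² + 17x + 17) ÷ lead(D) = 6x⁶ ÷ −3x = −2x⁵. Subtract (−2x⁵)·D = 6x⁶ + 4x⁵. Remainder: −12x⁵ − 35x⁴ − 6x³ + 2x² + 17x + 17.
Step 3: lead(−12x⁵ − 35x⁴ − 6x³ + 2x² + 17x + 17) ÷ lead(D) = −12x⁵ ÷ −3x = 4x⁴. Subtract (4x⁴)·D = −12x⁵ − 8x⁴. Remainder: −27x⁴ − 6x³ + 2x² + 17x + 17.
Step 4: lead(−27x⁴ − 6x³ + 2x² + 17x + 17) ÷ lead(D) = −27x⁴ ÷ −3x = 9x³. Subtract (9x³)·D = −27x⁴ − 18x³. Remainder: 12x³ + 2x² + 17x + 17.
Step 5: lead(12x³ + 2x² + 17x + 17) ÷ lead(D) = 12x³ ÷ −3x = −4x². Subtract (−4x²)·D = 12x³ + 8x². Remainder: −6x² + 17x + 17.
Step 6: lead(−6x² + 17x + 17) ÷ lead(D) = −6x² ÷ −3x = 2x. Subtract (2x)·D = −6x² − 4x. Remainder: 21x + 17.
Step 7: lead(21x + 17) ÷ lead(D) = 21x ÷ −3x = −7. Subtract (−7)·D = 21x + 14. Remainder: 3.

R(x) = 3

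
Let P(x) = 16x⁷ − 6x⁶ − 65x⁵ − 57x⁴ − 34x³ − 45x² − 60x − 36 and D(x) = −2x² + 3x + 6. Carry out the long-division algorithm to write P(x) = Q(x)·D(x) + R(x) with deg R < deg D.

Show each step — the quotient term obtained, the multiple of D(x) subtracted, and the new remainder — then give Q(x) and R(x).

Step 1: lead(16x⁷ − 6x⁶ − 65x⁵ − 57x⁴ − 34x³ − 45x² − 60x − 36) ÷ lead(D) = 16x⁷ ÷ −2x² = −8x⁵. Subtract (−8x⁵)·D = 16x⁷ − 24x⁶ − 48x⁵. Remainder: 18x⁶ − 17x⁵ − 57x⁴ − 34x³ − 45x² − 60x − 36.
Step 2: lead(18x⁶ − 17x⁵ − 57x⁴ − 34x³ − 45x² − 60x − 36) ÷ lead(D) = 18x⁶ ÷ −2x² = −9x⁴. Subtract (−9x⁴)·D = 18x⁶ − 27x⁵ − 54x⁴. Remainder: 10x⁵ − 3x⁴ − 34x³ − 45x² − 60x − 36.
Step 3: lead(10x⁵ − 3x⁴ − 34x³ − 45x² − 60x − 36) ÷ lead(D) = 10x⁵ ÷ −2x² = −5x³. Subtract (−5x³)·D = 10x⁵ − 15x⁴ − 30x³. Remainder: 12x⁴ − 4x³ − 45x² − 60x − 36.
Step 4: lead(12x⁴ − 4x³ − 45x² − 60x − 36) ÷ lead(D) = 12x⁴ ÷ −2x² = −6x². Subtract (−6x²)·D = 12x⁴ − 18x³ − 36x². Remainder: 14x³ − 9x² − 60x − 36.
Step 5: lead(14x³ − 9x² − 60x − 36) ÷ lead(D) = 14x³ ÷ −2x² = −7x. Subtract (−7x)·D = 14x³ − 21x² − 42x. Remainder: 12x² − 18x − 36.
Step 6: lead(12x² − 18x − 36) ÷ lead(D) = 12x² ÷ −2x² = −6. Subtract (−6)·D = 12x² − 18x − 36. Remainder: 0.

Q(x) = −8x⁵ − 9x⁴ − 5x³ − 6x² − 7x − 6; R(x) = 0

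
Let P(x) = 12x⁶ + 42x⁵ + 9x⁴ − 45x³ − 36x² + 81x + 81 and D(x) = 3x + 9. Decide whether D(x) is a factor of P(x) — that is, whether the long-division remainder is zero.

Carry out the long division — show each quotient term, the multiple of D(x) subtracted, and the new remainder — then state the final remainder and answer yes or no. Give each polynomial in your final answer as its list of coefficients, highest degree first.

Step 1: lead(12x⁶ + 42x⁵ + 9x⁴ − 45x³ − 36x² + 81x + 81) ÷ lead(D) = 12x⁶ ÷ 3x = 4x⁵. Subtract (4x⁵)·D = 12x⁶ + 36x⁵. Remainder: 6x⁵ + 9x⁴ − 45x³ − 36x² + 81x + 81.
Step 2: lead(6x⁵ + 9x⁴ − 45x³ − 36x² + 81x + 81) ÷ lead(D) = 6x⁵ ÷ 3x = 2x⁴. Subtract (2x⁴)·D = 6x⁵ + 18x⁴. Remainder: −9x⁴ − 45x³ − 36x² + 81x + 81.
Step 3: lead(−9x⁴ − 45x³ − 36x² + 81x + 81) ÷ lead(D) = −9x⁴ ÷ 3x = −3x³. Subtract (−3x³)·D = −9x⁴ − 27x³. Remainder: −18x³ − 36x² + 81x + 81.
Step 4: lead(−18x³ − 36x² + 81x + 81) ÷ lead(D) = −18x³ ÷ 3x = −6x². Subtract (−6x²)·D = −18x³ − 54x². Remainder: 18x² + 81x + 81.
Step 5: lead(18x² + 81x + 81) ÷ lead(D) = 18x² ÷ 3x = 6x. Subtract (6x)·D = 18x² + 54x. Remainder: 27x + 81.
Step 6: lead(27x + 81) ÷ lead(D) = 27x ÷ 3x = 9. Subtract (9)·D = 27x + 81. Remainder: 0.

R = [0], so D(x) is a factor of P(x). yes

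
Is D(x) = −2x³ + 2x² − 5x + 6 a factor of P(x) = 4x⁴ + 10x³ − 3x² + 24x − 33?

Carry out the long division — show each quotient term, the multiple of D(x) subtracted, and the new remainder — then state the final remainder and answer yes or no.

Step 1: lead(4x⁴ + 10x³ − 3x² + 24x − 33) ÷ lead(D) = 4x⁴ ÷ −2x³ = −2x. Subtract (−2x)·D = 4x⁴ − 4x³ + 10x² − 12x. Remainder: 14x³ − 13x² + 36x − 33.
Step 2: lead(14x³ − 13x² + 36x − 33) ÷ lead(D) = 14x³ ÷ −2x³ = −7. Subtract (−7)·D = 14x³ − 14x² + 35x − 42. Remainder: x² + x + 9.

R(x) = x² + x + 9, so D(x) is not a factor of P(x). no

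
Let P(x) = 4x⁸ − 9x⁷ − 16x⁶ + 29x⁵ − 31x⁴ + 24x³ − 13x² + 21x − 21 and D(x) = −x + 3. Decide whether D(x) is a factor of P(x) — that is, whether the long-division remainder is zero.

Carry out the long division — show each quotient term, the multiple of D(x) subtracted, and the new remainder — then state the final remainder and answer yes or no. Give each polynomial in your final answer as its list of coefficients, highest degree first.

Step 1: lead(4x⁸ − 9x⁷ − 16x⁶ + 29x⁵ − 31x⁴ + 24x³ − 13x² + 21x − 21) ÷ lead(D) = 4x⁸ ÷ −x = −4x⁷. Subtract (−4x⁷)·D = 4x⁸ − 12x⁷. Remainder: 3x⁷ − 16x⁶ + 29x⁵ − 31x⁴ + 24x³ − 13x² + 21x − 21.
Step 2: lead(3x⁷ − 16x⁶ + 29x⁵ − 31x⁴ + 24x³ − 13x² + 21x − 21) ÷ lead(D) = 3x⁷ ÷ −x = −3x⁶. Subtract (−3x⁶)·D = 3x⁷ − 9x⁶. Remainder: −7x⁶ + 29x⁵ − 31x⁴ + 24x³ − 13x² + 21x − 21.
Step 3: lead(−7x⁶ + 29x⁵ − 31x⁴ + 24x³ − 13x² + 21x − 21) ÷ lead(D) = −7x⁶ ÷ −x = 7x⁵. Subtract (7x⁵)·D = −7x⁶ + 21x⁵. Remainder: 8x⁵ − 31x⁴ + 24x³ − 13x² + 21x − 21.
Step 4: lead(8x⁵ − 31x⁴ + 24x³ − 13x² + 21x − 21) ÷ lead(D) = 8x⁵ ÷ −x = −8x⁴. Subtract (−8x⁴)·D = 8x⁵ − 24x⁴. Remainder: −7x⁴ + 24x³ − 13x² + 21x − 21.
Step 5: lead(−7x⁴ + 24x³ − 13x² + 21x − 21) ÷ lead(D) = −7x⁴ ÷ −x = 7x³. Subtract (7x³)·D = −7x⁴ + 21x³. Remainder: 3x³ − 13x² + 21x − 21.
Step 6: lead(3x³ − 13x² + 21x − 21) ÷ lead(D) = 3x³ ÷ −x = −3x². Subtract (−3x²)·D = 3x³ − 9x². Remainder: −4x² + 21x − 21.
Step 7: lead(−4x² + 21x − 21) ÷ lead(D) = −4x² ÷ −x = 4x. Subtract (4x)·D = −4x² + 12x. Remainder: 9x − 21.
Step 8: lead(9x − 21) ÷ lead(D) = 9x ÷ −x = −9. Subtract (−9)·D = 9x − 27. Remainder: 6.

R = [6], so D(x) is not a factor of P(x). no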